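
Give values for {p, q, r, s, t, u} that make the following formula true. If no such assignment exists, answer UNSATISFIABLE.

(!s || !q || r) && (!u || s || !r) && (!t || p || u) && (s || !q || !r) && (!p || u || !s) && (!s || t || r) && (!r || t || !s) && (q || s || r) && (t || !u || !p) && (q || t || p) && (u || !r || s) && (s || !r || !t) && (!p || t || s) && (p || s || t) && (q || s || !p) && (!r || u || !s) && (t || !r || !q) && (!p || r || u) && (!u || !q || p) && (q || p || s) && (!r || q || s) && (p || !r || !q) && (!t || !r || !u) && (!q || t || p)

Branch on s: set s = false.
Branch on u: set u = true.
(!r) alone gives r = false.
(q) alone gives q = true.
(p) alone gives p = true.
(t) alone gives t = true.
This assignment satisfies each clause.

p=true,  q=true,  r=false,  s=false,  t=true,  u=true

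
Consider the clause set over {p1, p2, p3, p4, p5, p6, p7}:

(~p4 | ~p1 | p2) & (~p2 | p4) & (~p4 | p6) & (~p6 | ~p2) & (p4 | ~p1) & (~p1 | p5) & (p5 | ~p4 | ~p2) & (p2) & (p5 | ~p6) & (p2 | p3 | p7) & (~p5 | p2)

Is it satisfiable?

No

The clause (p2) is unit, so p2 = 1.
The clause (p4) is unit, so p4 = 1.
The clause (p6) is unit, so p6 = 1.
Now (~p6) is unsatisfied and unit — conflict.
No assignment satisfies every clause.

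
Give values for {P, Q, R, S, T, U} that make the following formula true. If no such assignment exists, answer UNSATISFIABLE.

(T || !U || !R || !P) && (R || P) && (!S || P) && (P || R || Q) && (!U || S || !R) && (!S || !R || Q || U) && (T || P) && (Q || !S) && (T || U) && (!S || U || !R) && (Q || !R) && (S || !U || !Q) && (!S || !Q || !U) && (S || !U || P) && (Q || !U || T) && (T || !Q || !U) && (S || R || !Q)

P: true,  Q: false,  R: false,  S: false,  T: true,  U: false

Try R = false.
The clause (P) is unit, so P = true.
Try Q = false.
The clause (!S) is unit, so S = false.
Try T = true.
Every clause is now satisfied; U is unconstrained.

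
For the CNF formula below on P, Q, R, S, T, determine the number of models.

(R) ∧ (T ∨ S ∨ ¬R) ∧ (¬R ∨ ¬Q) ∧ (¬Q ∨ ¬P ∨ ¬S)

There are 2^5 = 32 truth assignments over (P, Q, R, S, T).
Split on S. With S = True, the clauses containing S are satisfied and ¬S drops from the rest; 4 of the 2^4 = 16 assignments to the other variables satisfy what remains.
With S = False, by the same count on the reduced clause set, 2 assignments work.
(One model: P=F, Q=F, R=T, S=F, T=T.)
Total: 4 + 2 = 6.

6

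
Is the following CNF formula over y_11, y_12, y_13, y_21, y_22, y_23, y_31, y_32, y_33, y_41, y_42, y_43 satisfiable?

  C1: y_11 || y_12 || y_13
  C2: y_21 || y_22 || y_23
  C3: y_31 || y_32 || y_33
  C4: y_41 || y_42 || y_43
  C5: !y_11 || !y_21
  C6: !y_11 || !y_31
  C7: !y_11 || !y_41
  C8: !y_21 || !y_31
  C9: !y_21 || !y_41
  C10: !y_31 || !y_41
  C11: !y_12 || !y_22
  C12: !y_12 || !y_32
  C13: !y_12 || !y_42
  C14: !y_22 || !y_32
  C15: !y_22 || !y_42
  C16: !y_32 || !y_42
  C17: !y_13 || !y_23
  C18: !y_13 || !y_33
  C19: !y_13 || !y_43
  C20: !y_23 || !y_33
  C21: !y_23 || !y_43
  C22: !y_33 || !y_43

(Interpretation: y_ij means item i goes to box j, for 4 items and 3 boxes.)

Suppose y_11 = false.
Suppose y_12 = true.
Unit clause (!y_22) forces y_22 = false.
Unit clause (!y_32) forces y_32 = false.
Unit clause (!y_42) forces y_42 = false.
Suppose y_21 = true.
Unit clause (!y_31) forces y_31 = false.
Unit clause (y_33) forces y_33 = true.
Unit clause (!y_41) forces y_41 = false.
Unit clause (y_43) forces y_43 = true.
That conflicts with the unit clause (!y_43).
That branch fails; take y_21 = false instead.
Unit clause (y_23) forces y_23 = true.
Unit clause (!y_13) forces y_13 = false.
Unit clause (!y_33) forces y_33 = false.
Unit clause (y_31) forces y_31 = true.
Unit clause (!y_41) forces y_41 = false.
Unit clause (y_43) forces y_43 = true.
That conflicts with the unit clause (!y_43).
Either choice for y_21 ends in contradiction.
That branch fails; take y_12 = false instead.
Unit clause (y_13) forces y_13 = true.
Unit clause (!y_23) forces y_23 = false.
Unit clause (!y_33) forces y_33 = false.
Unit clause (!y_43) forces y_43 = false.
Suppose y_21 = true.
Unit clause (!y_31) forces y_31 = false.
Unit clause (y_32) forces y_32 = true.
Unit clause (!y_41) forces y_41 = false.
Unit clause (y_42) forces y_42 = true.
That conflicts with the unit clause (!y_42).
That branch fails; take y_21 = false instead.
Unit clause (y_22) forces y_22 = true.
Unit clause (!y_32) forces y_32 = false.
Unit clause (y_31) forces y_31 = true.
Unit clause (!y_41) forces y_41 = false.
Unit clause (y_42) forces y_42 = true.
That conflicts with the unit clause (!y_42).
Either choice for y_21 ends in contradiction.
Either choice for y_12 ends in contradiction.
That branch fails; take y_11 = true instead.
Unit clause (!y_21) forces y_21 = false.
Unit clause (!y_31) forces y_31 = false.
Unit clause (!y_41) forces y_41 = false.
Suppose y_22 = true.
Unit clause (!y_12) forces y_12 = false.
Unit clause (!y_32) forces y_32 = false.
Unit clause (y_33) forces y_33 = true.
Unit clause (!y_42) forces y_42 = false.
Unit clause (y_43) forces y_43 = true.
That conflicts with the unit clause (!y_43).
That branch fails; take y_22 = false instead.
Unit clause (y_23) forces y_23 = true.
Unit clause (!y_13) forces y_13 = false.
Unit clause (!y_33) forces y_33 = false.
Unit clause (y_32) forces y_32 = true.
Unit clause (!y_12) forces y_12 = false.
Unit clause (!y_42) forces y_42 = false.
Unit clause (y_43) forces y_43 = true.
That conflicts with the unit clause (!y_43).
Either choice for y_22 ends in contradiction.
Either choice for y_11 ends in contradiction.
No assignment satisfies every clause.

No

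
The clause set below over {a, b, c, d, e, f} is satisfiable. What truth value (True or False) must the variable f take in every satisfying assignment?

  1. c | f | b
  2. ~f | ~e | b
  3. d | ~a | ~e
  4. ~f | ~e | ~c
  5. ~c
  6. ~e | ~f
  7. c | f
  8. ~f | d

True

Suppose f = 0.
Unit clause (~c) forces c = 0.
But (c) is also a unit clause — contradiction.
So every satisfying assignment has f = True.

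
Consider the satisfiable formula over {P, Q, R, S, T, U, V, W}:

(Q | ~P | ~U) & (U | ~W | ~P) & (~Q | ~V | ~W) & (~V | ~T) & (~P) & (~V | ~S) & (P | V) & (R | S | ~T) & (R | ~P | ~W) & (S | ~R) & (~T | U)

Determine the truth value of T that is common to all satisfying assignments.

Suppose T = 1.
The clause (~V) is unit, so V = 0.
The clause (~P) is unit, so P = 0.
Now (P) is unsatisfied and unit — conflict.
So every satisfying assignment has T = False.

False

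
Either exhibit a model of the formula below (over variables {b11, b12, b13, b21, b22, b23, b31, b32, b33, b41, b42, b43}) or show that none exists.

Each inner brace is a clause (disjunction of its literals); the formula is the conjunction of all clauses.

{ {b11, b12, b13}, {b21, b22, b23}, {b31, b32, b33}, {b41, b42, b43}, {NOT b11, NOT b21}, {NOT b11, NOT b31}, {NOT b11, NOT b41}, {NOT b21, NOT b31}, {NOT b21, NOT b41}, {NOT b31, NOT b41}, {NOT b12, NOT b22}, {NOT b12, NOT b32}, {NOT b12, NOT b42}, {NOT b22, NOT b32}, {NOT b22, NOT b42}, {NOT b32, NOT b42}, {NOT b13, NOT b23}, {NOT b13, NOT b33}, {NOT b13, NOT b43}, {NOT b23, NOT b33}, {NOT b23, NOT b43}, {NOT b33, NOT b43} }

Branch on b11: set b11 = false.
Branch on b12: set b12 = true.
The clause (NOT b22) is unit, so b22 = false.
The clause (NOT b32) is unit, so b32 = false.
The clause (NOT b42) is unit, so b42 = false.
Branch on b21: set b21 = true.
The clause (NOT b31) is unit, so b31 = false.
The clause (b33) is unit, so b33 = true.
The clause (NOT b41) is unit, so b41 = false.
The clause (b43) is unit, so b43 = true.
That conflicts with the unit clause (NOT b43).
That branch fails; take b21 = false instead.
The clause (b23) is unit, so b23 = true.
The clause (NOT b13) is unit, so b13 = false.
The clause (NOT b33) is unit, so b33 = false.
The clause (b31) is unit, so b31 = true.
The clause (NOT b41) is unit, so b41 = false.
The clause (b43) is unit, so b43 = true.
That conflicts with the unit clause (NOT b43).
Neither b21 = true nor b21 = false works.
That branch fails; take b12 = false instead.
The clause (b13) is unit, so b13 = true.
The clause (NOT b23) is unit, so b23 = false.
The clause (NOT b33) is unit, so b33 = false.
The clause (NOT b43) is unit, so b43 = false.
Branch on b21: set b21 = true.
The clause (NOT b31) is unit, so b31 = false.
The clause (b32) is unit, so b32 = true.
The clause (NOT b41) is unit, so b41 = false.
The clause (b42) is unit, so b42 = true.
That conflicts with the unit clause (NOT b42).
That branch fails; take b21 = false instead.
The clause (b22) is unit, so b22 = true.
The clause (NOT b32) is unit, so b32 = false.
The clause (b31) is unit, so b31 = true.
The clause (NOT b41) is unit, so b41 = false.
The clause (b42) is unit, so b42 = true.
That conflicts with the unit clause (NOT b42).
Neither b21 = true nor b21 = false works.
Neither b12 = true nor b12 = false works.
That branch fails; take b11 = true instead.
The clause (NOT b21) is unit, so b21 = false.
The clause (NOT b31) is unit, so b31 = false.
The clause (NOT b41) is unit, so b41 = false.
Branch on b22: set b22 = true.
The clause (NOT b12) is unit, so b12 = false.
The clause (NOT b32) is unit, so b32 = false.
The clause (b33) is unit, so b33 = true.
The clause (NOT b42) is unit, so b42 = false.
The clause (b43) is unit, so b43 = true.
That conflicts with the unit clause (NOT b43).
That branch fails; take b22 = false instead.
The clause (b23) is unit, so b23 = true.
The clause (NOT b13) is unit, so b13 = false.
The clause (NOT b33) is unit, so b33 = false.
The clause (b32) is unit, so b32 = true.
The clause (NOT b12) is unit, so b12 = false.
The clause (NOT b42) is unit, so b42 = false.
The clause (b43) is unit, so b43 = true.
That conflicts with the unit clause (NOT b43).
Neither b22 = true nor b22 = false works.
Neither b11 = true nor b11 = false works.

UNSATISFIABLE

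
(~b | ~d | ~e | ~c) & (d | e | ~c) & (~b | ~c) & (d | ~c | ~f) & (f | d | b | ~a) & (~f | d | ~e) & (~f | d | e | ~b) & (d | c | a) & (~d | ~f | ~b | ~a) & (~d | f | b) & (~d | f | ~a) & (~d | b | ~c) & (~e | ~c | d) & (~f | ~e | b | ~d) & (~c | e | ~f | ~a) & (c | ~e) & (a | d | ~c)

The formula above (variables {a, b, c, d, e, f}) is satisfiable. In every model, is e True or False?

Suppose e = 1.
The clause (c) is unit, so c = 1.
The clause (~b) is unit, so b = 0.
The clause (~d) is unit, so d = 0.
But (d) is also a unit clause — contradiction.
So every satisfying assignment has e = False.

False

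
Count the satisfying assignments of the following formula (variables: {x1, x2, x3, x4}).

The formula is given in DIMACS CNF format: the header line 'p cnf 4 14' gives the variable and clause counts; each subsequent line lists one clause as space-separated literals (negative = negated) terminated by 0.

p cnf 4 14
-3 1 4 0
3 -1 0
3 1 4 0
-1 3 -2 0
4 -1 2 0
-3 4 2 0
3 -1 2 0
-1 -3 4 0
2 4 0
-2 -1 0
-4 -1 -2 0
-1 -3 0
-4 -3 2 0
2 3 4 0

3

There are 2^4 = 16 truth assignments over (x1, x2, x3, x4).
Check each against the 14 clauses (columns in the order x1, x2, x3, x4):
  F F F F  ✗ fails (x3 ∨ x1 ∨ x4)
  F F F T  ✓ satisfies all
  F F T F  ✗ fails (¬x3 ∨ x1 ∨ x4)
  F F T T  ✗ fails (¬x4 ∨ ¬x3 ∨ x2)
  F T F F  ✗ fails (x3 ∨ x1 ∨ x4)
  F T F T  ✓ satisfies all
  F T T F  ✗ fails (¬x3 ∨ x1 ∨ x4)
  F T T T  ✓ satisfies all
  T F F F  ✗ fails (x3 ∨ ¬x1)
  T F F T  ✗ fails (x3 ∨ ¬x1)
  T F T F  ✗ fails (x4 ∨ ¬x1 ∨ x2)
  T F T T  ✗ fails (¬x1 ∨ ¬x3)
  T T F F  ✗ fails (x3 ∨ ¬x1)
  T T F T  ✗ fails (x3 ∨ ¬x1)
  T T T F  ✗ fails (¬x1 ∨ ¬x3 ∨ x4)
  T T T T  ✗ fails (¬x2 ∨ ¬x1)
3 of the 16 rows are models.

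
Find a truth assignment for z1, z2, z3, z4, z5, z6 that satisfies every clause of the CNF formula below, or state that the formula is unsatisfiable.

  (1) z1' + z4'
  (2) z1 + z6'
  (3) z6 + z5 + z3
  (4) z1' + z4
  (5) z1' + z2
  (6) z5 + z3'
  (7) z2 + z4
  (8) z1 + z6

UNSATISFIABLE

Branch on z1: set z1 = 0.
The clause (z6') is unit, so z6 = 0.
Now (z6) is unsatisfied and unit — conflict.
Backtrack on z1: now try z1 = 1.
The clause (z4') is unit, so z4 = 0.
Now (z4) is unsatisfied and unit — conflict.
Either choice for z1 ends in contradiction.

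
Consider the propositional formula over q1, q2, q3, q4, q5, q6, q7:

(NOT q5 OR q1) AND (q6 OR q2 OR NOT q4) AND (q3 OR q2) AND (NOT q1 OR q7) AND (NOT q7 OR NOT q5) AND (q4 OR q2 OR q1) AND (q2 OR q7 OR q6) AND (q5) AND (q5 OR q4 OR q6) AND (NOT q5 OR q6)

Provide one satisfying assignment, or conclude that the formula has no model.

UNSATISFIABLE

The clause (q5) is unit, so q5 = true.
The clause (q1) is unit, so q1 = true.
The clause (q7) is unit, so q7 = true.
But (NOT q7) is also a unit clause — contradiction.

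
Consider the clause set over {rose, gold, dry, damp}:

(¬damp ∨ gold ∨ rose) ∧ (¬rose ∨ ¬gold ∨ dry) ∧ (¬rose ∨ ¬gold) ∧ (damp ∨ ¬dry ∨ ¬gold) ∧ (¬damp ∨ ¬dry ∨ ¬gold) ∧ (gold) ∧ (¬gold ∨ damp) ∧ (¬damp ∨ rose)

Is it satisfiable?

The clause (gold) is unit, so gold = True.
The clause (¬rose) is unit, so rose = False.
The clause (damp) is unit, so damp = True.
But (¬damp) is also a unit clause — contradiction.
No assignment satisfies every clause.

No, unsatisfiable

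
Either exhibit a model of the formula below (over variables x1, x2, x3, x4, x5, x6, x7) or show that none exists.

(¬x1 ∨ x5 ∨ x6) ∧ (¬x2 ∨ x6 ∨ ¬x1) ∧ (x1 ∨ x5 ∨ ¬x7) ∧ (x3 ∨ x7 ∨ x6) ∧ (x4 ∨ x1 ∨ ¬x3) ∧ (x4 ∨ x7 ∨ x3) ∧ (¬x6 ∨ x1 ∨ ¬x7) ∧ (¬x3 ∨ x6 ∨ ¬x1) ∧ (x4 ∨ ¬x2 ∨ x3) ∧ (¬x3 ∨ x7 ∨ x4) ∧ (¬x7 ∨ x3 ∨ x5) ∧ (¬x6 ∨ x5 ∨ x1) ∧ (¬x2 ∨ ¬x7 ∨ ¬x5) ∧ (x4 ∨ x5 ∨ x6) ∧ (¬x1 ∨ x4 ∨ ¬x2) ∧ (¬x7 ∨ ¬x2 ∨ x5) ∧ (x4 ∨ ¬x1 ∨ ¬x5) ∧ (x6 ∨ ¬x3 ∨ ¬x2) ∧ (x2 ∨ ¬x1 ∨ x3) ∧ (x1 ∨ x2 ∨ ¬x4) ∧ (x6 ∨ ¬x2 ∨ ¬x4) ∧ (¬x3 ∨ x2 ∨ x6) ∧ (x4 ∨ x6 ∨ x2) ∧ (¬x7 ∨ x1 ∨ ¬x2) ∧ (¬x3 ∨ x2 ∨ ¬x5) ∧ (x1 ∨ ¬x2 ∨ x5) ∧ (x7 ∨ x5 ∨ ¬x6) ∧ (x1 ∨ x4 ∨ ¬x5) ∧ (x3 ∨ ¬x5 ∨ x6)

x1=True,  x2=False,  x3=True,  x4=True,  x5=False,  x6=True,  x7=True

Branch on x1: set x1 = True.
Branch on x5: set x5 = False.
Unit clause (x6) forces x6 = True.
Unit clause (x7) forces x7 = True.
Unit clause (x3) forces x3 = True.
Unit clause (¬x2) forces x2 = False.
All clauses hold; x4 can take either value.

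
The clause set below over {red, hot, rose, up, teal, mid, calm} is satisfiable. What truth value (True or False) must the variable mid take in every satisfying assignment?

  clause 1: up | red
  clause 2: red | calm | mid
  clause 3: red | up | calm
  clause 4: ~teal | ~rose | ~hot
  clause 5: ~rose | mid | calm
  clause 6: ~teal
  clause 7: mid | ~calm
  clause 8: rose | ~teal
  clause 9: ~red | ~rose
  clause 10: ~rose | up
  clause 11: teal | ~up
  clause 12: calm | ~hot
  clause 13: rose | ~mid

False

Suppose mid = 1.
The clause (~teal) is unit, so teal = 0.
The clause (~up) is unit, so up = 0.
The clause (red) is unit, so red = 1.
The clause (~rose) is unit, so rose = 0.
Now (rose) is unsatisfied and unit — conflict.
So every satisfying assignment has mid = False.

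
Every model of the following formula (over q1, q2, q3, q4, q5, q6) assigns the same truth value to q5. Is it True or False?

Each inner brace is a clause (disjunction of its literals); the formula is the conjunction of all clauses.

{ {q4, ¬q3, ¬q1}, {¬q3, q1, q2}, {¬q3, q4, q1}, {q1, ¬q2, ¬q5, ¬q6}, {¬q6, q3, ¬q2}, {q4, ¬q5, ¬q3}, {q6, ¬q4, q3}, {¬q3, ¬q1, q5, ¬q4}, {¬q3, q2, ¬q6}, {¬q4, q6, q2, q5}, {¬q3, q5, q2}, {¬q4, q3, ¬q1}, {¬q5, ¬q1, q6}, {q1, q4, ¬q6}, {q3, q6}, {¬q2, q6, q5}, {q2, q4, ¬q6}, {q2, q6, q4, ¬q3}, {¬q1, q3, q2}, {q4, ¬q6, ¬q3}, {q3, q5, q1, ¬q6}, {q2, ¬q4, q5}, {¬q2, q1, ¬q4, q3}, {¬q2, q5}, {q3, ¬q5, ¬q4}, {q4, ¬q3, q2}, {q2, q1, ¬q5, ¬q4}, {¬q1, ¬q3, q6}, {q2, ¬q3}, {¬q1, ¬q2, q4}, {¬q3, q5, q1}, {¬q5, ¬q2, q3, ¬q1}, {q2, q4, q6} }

True

Suppose q5 = False.
Unit clause (¬q2) forces q2 = False.
Unit clause (¬q3) forces q3 = False.
Unit clause (q6) forces q6 = True.
Unit clause (q4) forces q4 = True.
That conflicts with the unit clause (¬q4).
So every satisfying assignment has q5 = True.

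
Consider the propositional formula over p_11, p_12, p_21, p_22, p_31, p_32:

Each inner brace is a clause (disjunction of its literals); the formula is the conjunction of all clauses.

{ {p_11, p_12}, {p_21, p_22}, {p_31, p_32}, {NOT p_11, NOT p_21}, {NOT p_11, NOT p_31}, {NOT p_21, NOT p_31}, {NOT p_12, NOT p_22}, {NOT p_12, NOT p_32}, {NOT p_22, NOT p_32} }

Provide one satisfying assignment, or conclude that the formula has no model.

Branch on p_11: set p_11 = true.
From the singleton clause (NOT p_21), p_21 = false.
From the singleton clause (p_22), p_22 = true.
From the singleton clause (NOT p_31), p_31 = false.
From the singleton clause (p_32), p_32 = true.
But (NOT p_32) is also a unit clause — contradiction.
Backtrack on p_11: now try p_11 = false.
From the singleton clause (p_12), p_12 = true.
From the singleton clause (NOT p_22), p_22 = false.
From the singleton clause (p_21), p_21 = true.
From the singleton clause (NOT p_31), p_31 = false.
From the singleton clause (p_32), p_32 = true.
But (NOT p_32) is also a unit clause — contradiction.
Both values of p_11 lead to a conflict.

UNSATISFIABLE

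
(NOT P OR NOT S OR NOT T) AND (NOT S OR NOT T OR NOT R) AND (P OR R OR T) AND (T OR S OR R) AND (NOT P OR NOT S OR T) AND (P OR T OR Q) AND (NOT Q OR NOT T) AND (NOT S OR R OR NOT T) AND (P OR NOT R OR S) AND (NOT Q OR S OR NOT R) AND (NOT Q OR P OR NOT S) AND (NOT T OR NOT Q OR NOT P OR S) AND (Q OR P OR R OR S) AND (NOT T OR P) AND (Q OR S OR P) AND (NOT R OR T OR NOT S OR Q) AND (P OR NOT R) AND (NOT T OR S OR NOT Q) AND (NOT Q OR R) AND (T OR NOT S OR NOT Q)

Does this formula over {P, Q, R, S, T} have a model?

Suppose Q = false.
Suppose P = true.
Suppose S = false.
Suppose T = true.
Every clause is now satisfied; R is unconstrained.
A satisfying assignment: P ↦ true,  Q ↦ false,  R ↦ false,  S ↦ false,  T ↦ true.

Yes, satisfiable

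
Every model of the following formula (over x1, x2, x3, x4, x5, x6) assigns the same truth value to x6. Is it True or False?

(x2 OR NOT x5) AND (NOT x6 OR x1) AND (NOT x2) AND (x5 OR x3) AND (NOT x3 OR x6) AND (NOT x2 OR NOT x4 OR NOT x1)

True

Suppose x6 = false.
The clause (NOT x2) is unit, so x2 = false.
The clause (NOT x5) is unit, so x5 = false.
The clause (x3) is unit, so x3 = true.
Now (NOT x3) is unsatisfied and unit — conflict.
So every satisfying assignment has x6 = True.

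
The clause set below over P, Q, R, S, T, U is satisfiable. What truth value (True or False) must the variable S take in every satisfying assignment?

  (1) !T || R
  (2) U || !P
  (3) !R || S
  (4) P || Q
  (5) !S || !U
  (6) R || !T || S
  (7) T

True

Suppose S = false.
From the singleton clause (!R), R = false.
From the singleton clause (!T), T = false.
But (T) is also a unit clause — contradiction.
So every satisfying assignment has S = True.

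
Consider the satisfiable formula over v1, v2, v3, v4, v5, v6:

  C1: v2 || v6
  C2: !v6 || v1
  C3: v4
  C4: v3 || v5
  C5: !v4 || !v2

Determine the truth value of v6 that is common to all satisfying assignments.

Suppose v6 = false.
Unit clause (v2) forces v2 = true.
Unit clause (v4) forces v4 = true.
But (!v4) is also a unit clause — contradiction.
So every satisfying assignment has v6 = True.

True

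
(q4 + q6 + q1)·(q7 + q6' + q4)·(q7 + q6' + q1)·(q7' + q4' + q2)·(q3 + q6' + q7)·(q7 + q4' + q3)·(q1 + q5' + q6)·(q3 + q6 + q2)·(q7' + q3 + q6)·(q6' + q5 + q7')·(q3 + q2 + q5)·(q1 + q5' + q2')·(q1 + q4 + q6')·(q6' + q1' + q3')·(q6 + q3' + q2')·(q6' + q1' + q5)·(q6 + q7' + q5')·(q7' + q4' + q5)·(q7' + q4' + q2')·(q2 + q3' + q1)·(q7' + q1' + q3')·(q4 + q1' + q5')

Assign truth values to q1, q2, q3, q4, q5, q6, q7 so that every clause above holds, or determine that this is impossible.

Suppose q4 = 1.
Suppose q7 = 0.
Unit clause (q3) forces q3 = 1.
Suppose q6 = 0.
Unit clause (q2') forces q2 = 0.
Unit clause (q1) forces q1 = 1.
All clauses hold; q5 can take either value.

q1=1, q2=0, q3=1, q4=1, q5=0, q6=0, q7=0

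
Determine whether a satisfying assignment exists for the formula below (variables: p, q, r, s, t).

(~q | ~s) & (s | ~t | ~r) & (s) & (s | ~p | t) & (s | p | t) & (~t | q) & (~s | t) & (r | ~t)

Unit clause (s) forces s = 1.
Unit clause (~q) forces q = 0.
Unit clause (~t) forces t = 0.
But (t) is also a unit clause — contradiction.
No assignment satisfies every clause.

Unsatisfiable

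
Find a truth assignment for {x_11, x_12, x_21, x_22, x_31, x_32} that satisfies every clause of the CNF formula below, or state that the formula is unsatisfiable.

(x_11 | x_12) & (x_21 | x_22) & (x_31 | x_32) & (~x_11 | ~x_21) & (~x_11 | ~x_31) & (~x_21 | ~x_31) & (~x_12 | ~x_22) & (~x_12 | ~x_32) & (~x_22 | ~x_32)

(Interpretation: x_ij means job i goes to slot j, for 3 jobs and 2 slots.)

Case x_11 = 1:
From the singleton clause (~x_21), x_21 = 0.
From the singleton clause (x_22), x_22 = 1.
From the singleton clause (~x_31), x_31 = 0.
From the singleton clause (x_32), x_32 = 1.
That conflicts with the unit clause (~x_32).
Undo x_11 and try x_11 = 0.
From the singleton clause (x_12), x_12 = 1.
From the singleton clause (~x_22), x_22 = 0.
From the singleton clause (x_21), x_21 = 1.
From the singleton clause (~x_31), x_31 = 0.
From the singleton clause (x_32), x_32 = 1.
That conflicts with the unit clause (~x_32).
Either choice for x_11 ends in contradiction.

UNSATISFIABLE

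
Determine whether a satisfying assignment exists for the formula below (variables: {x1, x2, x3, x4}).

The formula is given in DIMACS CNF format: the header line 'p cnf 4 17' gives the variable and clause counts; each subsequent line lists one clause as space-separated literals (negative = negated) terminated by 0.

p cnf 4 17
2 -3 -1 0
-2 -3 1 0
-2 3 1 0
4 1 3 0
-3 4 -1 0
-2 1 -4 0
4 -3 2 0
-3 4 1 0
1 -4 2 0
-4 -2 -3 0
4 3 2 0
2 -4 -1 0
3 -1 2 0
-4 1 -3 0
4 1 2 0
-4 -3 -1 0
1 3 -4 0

Suppose x2 = True.
Suppose x3 = False.
Unit clause (x1) forces x1 = True.
All clauses hold; x4 can take either value.
A satisfying assignment: x1=True; x2=True; x3=False; x4=True.

Yes, satisfiable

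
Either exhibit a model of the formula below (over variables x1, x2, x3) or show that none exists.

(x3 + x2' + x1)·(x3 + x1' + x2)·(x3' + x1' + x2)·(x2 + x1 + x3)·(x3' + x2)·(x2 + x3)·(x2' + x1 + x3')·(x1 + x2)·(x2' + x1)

x1 ↦ 1; x2 ↦ 1; x3 ↦ 0

Branch on x3: set x3 = 0.
(x2) alone gives x2 = 1.
(x1) alone gives x1 = 1.
Every clause now holds.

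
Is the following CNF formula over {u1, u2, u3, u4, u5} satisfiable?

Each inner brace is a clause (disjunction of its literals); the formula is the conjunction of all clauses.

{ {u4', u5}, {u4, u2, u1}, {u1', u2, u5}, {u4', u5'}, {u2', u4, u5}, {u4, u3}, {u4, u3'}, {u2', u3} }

Branch on u4: set u4 = 0.
From the singleton clause (u3), u3 = 1.
Now (u3') is unsatisfied and unit — conflict.
Backtrack on u4: now try u4 = 1.
From the singleton clause (u5), u5 = 1.
Now (u5') is unsatisfied and unit — conflict.
Either choice for u4 ends in contradiction.
No assignment satisfies every clause.

No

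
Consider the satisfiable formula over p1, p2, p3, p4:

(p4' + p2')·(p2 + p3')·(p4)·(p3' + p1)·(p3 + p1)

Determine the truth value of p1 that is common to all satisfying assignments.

True

Suppose p1 = 0.
(p4) alone gives p4 = 1.
(p2') alone gives p2 = 0.
(p3') alone gives p3 = 0.
That conflicts with the unit clause (p3).
So every satisfying assignment has p1 = True.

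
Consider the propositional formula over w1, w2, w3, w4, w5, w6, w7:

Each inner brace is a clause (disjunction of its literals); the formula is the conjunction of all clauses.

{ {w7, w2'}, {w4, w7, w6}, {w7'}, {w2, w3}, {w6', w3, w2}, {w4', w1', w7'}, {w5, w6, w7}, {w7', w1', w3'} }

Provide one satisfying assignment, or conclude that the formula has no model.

w1: 1,  w2: 0,  w3: 1,  w4: 1,  w5: 0,  w6: 1,  w7: 0

From the singleton clause (w7'), w7 = 0.
From the singleton clause (w2'), w2 = 0.
From the singleton clause (w3), w3 = 1.
Branch on w4: set w4 = 1.
Branch on w5: set w5 = 0.
From the singleton clause (w6), w6 = 1.
No clause remains; w1 is free.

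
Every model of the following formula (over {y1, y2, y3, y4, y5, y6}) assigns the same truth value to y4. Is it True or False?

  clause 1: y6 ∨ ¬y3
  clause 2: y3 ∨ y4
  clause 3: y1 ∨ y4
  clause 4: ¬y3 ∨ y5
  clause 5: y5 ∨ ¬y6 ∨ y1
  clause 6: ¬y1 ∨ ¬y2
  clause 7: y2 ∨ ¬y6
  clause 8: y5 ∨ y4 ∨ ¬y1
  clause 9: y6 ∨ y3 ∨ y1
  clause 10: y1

True

Suppose y4 = False.
Unit clause (y3) forces y3 = True.
Unit clause (y6) forces y6 = True.
Unit clause (y1) forces y1 = True.
Unit clause (y5) forces y5 = True.
Unit clause (¬y2) forces y2 = False.
That conflicts with the unit clause (y2).
So every satisfying assignment has y4 = True.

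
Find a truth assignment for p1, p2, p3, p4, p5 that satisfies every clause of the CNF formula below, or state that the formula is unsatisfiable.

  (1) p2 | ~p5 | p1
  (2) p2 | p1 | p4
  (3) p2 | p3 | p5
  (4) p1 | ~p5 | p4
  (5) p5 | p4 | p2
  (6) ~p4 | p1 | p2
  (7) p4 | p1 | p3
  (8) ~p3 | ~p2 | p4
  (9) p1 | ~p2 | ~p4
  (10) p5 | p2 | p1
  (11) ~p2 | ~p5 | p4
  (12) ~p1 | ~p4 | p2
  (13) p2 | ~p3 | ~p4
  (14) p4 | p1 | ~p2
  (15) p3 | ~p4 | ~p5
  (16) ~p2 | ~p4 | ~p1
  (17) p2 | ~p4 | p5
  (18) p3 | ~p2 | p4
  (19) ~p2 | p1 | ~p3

p1=1; p2=0; p3=0; p4=0; p5=1

Case p2 = 0:
Case p5 = 1:
Unit clause (p1) forces p1 = 1.
Unit clause (~p4) forces p4 = 0.
All clauses hold; p3 can take either value.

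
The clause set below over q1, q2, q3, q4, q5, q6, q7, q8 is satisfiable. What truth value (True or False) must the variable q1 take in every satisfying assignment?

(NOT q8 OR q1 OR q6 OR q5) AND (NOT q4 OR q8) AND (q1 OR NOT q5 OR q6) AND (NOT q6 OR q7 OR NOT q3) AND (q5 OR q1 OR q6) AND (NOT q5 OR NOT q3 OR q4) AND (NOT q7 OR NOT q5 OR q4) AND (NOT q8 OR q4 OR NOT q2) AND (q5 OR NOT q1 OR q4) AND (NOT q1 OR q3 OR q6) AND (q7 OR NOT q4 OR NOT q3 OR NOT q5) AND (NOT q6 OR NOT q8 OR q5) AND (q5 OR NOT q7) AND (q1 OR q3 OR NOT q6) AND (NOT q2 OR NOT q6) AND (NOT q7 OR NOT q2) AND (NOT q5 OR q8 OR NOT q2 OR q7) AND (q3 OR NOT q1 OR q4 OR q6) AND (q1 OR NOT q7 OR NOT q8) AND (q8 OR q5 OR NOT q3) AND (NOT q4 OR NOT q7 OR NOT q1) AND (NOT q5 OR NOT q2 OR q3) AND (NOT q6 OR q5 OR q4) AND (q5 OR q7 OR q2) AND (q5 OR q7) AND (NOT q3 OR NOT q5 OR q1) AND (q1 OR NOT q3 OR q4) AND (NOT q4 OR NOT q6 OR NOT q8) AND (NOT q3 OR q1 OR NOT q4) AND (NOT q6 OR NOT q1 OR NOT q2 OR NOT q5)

True

Suppose q1 = false.
Suppose q4 = false.
Unit clause (NOT q3) forces q3 = false.
Unit clause (NOT q6) forces q6 = false.
Unit clause (NOT q5) forces q5 = false.
Now (q5) is unsatisfied and unit — conflict.
So q4 must be the other value — set q4 = true.
Unit clause (q8) forces q8 = true.
Unit clause (NOT q7) forces q7 = false.
Unit clause (q5) forces q5 = true.
Unit clause (q6) forces q6 = true.
Now (NOT q6) is unsatisfied and unit — conflict.
Both values of q4 lead to a conflict.
So every satisfying assignment has q1 = True.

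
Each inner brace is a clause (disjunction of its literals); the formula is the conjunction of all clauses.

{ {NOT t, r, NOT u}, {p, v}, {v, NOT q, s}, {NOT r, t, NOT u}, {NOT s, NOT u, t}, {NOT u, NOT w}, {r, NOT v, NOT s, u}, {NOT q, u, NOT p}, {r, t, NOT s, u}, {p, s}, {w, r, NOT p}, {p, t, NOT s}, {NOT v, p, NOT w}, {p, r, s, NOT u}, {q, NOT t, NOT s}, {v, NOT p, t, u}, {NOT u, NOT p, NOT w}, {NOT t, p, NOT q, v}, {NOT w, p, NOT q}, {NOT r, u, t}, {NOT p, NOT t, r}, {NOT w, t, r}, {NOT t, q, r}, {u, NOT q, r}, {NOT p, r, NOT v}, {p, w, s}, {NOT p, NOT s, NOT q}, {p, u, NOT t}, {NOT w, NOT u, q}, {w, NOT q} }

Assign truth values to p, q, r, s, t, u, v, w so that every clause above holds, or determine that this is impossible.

Case p = true:
Case u = false:
The clause (NOT q) is unit, so q = false.
Case w = true:
Case t = true:
The clause (NOT s) is unit, so s = false.
The clause (r) is unit, so r = true.
No clause remains; v is free.

p: true,  q: false,  r: true,  s: false,  t: true,  u: false,  v: true,  w: true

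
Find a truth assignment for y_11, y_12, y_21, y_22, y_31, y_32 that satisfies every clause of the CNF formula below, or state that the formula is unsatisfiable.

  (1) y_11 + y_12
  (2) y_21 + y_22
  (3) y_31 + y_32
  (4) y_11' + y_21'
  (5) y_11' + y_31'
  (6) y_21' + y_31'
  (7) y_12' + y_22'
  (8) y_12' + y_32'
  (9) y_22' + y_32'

UNSATISFIABLE

Try y_11 = 1.
From the singleton clause (y_21'), y_21 = 0.
From the singleton clause (y_22), y_22 = 1.
From the singleton clause (y_31'), y_31 = 0.
From the singleton clause (y_32), y_32 = 1.
Now (y_32') is unsatisfied and unit — conflict.
Undo y_11 and try y_11 = 0.
From the singleton clause (y_12), y_12 = 1.
From the singleton clause (y_22'), y_22 = 0.
From the singleton clause (y_21), y_21 = 1.
From the singleton clause (y_31'), y_31 = 0.
From the singleton clause (y_32), y_32 = 1.
Now (y_32') is unsatisfied and unit — conflict.
Either choice for y_11 ends in contradiction.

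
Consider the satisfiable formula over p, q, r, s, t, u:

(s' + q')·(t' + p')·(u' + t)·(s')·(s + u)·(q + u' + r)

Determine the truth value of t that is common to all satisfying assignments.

Suppose t = 0.
(u') alone gives u = 0.
(s') alone gives s = 0.
That conflicts with the unit clause (s).
So every satisfying assignment has t = True.

True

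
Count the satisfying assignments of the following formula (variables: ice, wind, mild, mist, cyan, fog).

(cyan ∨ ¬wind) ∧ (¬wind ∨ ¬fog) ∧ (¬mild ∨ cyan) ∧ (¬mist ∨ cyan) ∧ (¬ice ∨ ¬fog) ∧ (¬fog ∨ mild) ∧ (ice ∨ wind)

There are 2^6 = 64 truth assignments over (ice, wind, mild, mist, cyan, fog).
Split on fog. With fog = True, the clauses containing fog are satisfied and ¬fog drops from the rest; 0 of the 2^5 = 32 assignments to the other variables satisfy what remains.
With fog = False, by the same count on the reduced clause set, 13 assignments work.
Total: 0 + 13 = 13.

13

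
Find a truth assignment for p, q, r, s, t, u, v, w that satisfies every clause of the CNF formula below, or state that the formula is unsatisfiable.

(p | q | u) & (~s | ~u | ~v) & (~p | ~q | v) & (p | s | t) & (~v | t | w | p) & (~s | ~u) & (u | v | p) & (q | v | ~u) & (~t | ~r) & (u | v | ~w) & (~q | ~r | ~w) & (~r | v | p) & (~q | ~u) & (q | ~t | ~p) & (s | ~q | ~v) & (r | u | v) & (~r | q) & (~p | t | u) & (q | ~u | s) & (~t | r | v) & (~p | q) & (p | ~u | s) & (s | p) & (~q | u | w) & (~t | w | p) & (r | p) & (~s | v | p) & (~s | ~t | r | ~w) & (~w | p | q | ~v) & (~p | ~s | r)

UNSATISFIABLE

Try s = 0.
The clause (p) is unit, so p = 1.
The clause (q) is unit, so q = 1.
The clause (v) is unit, so v = 1.
But (~v) is also a unit clause — contradiction.
So s must be the other value — set s = 1.
The clause (~u) is unit, so u = 0.
Try p = 1.
The clause (t) is unit, so t = 1.
The clause (~r) is unit, so r = 0.
But (r) is also a unit clause — contradiction.
So p must be the other value — set p = 0.
The clause (q) is unit, so q = 1.
The clause (v) is unit, so v = 1.
The clause (w) is unit, so w = 1.
The clause (~r) is unit, so r = 0.
But (r) is also a unit clause — contradiction.
Both values of p lead to a conflict.
Both values of s lead to a conflict.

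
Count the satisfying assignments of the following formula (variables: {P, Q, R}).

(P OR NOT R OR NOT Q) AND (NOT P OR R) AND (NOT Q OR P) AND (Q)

1

There are 2^3 = 8 truth assignments over (P, Q, R).
Split on R. With R = true, the clauses containing R are satisfied and NOT R drops from the rest; 1 of the 2^2 = 4 assignments to the other variables satisfy what remains.
With R = false, by the same count on the reduced clause set, 0 assignments work.
Total: 1 + 0 = 1.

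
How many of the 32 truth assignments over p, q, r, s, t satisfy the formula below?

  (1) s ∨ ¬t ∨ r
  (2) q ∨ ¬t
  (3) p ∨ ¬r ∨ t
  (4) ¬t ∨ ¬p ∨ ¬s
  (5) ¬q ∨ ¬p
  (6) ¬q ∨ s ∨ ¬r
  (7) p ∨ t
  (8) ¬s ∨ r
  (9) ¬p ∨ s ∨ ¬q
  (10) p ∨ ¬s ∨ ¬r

3

There are 2^5 = 32 truth assignments over (p, q, r, s, t).
Split on p. With p = True, the clauses containing p are satisfied and ¬p drops from the rest; 3 of the 2^4 = 16 assignments to the other variables satisfy what remains.
With p = False, by the same count on the reduced clause set, 0 assignments work.
Total: 3 + 0 = 3.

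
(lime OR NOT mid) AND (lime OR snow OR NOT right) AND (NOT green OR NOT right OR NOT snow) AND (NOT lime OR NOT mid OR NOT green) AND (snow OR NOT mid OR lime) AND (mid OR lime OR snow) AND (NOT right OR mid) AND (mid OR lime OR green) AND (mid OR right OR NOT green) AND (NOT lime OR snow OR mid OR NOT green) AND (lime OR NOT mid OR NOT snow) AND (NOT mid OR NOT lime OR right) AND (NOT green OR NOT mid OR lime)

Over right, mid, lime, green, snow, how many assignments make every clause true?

There are 2^5 = 32 truth assignments over (right, mid, lime, green, snow).
Split on lime. With lime = true, the clauses containing lime are satisfied and NOT lime drops from the rest; 4 of the 2^4 = 16 assignments to the other variables satisfy what remains.
With lime = false, by the same count on the reduced clause set, 0 assignments work.
(One model: right=F, mid=F, lime=T, green=F, snow=F.)
Total: 4 + 0 = 4.

4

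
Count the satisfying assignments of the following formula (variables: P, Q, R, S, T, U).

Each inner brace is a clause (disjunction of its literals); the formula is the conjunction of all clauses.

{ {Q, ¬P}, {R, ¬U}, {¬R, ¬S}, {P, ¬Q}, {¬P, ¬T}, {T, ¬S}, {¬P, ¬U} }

9

There are 2^6 = 64 truth assignments over (P, Q, R, S, T, U).
Split on R. With R = True, the clauses containing R are satisfied and ¬R drops from the rest; 5 of the 2^5 = 32 assignments to the other variables satisfy what remains.
With R = False, by the same count on the reduced clause set, 4 assignments work.
Total: 5 + 4 = 9.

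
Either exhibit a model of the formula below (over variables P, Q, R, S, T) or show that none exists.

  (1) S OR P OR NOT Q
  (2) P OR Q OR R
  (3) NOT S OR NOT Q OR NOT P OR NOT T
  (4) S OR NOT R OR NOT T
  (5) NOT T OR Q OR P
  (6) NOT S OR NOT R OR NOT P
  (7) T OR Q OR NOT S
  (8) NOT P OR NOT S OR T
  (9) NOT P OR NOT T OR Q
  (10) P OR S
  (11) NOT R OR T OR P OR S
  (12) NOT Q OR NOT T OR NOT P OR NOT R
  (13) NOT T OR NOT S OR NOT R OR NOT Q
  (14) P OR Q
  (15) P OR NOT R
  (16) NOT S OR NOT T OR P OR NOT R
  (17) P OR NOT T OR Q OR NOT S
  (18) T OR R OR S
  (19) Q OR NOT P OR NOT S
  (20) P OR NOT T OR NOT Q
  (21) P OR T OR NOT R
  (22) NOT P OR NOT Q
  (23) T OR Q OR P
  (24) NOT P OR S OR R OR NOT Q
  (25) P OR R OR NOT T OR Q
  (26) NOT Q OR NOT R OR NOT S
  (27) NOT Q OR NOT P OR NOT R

Suppose P = false.
The clause (S) is unit, so S = true.
The clause (Q) is unit, so Q = true.
The clause (NOT R) is unit, so R = false.
The clause (NOT T) is unit, so T = false.
All clauses are satisfied.

P=false, Q=true, R=false, S=true, T=false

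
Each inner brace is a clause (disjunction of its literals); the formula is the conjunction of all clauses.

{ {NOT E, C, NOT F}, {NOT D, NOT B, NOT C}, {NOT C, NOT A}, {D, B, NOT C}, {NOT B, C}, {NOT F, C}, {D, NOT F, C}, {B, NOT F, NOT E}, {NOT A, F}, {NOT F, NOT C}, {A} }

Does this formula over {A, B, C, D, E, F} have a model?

The clause (A) is unit, so A = true.
The clause (NOT C) is unit, so C = false.
The clause (NOT B) is unit, so B = false.
The clause (NOT F) is unit, so F = false.
Now (F) is unsatisfied and unit — conflict.
No assignment satisfies every clause.

No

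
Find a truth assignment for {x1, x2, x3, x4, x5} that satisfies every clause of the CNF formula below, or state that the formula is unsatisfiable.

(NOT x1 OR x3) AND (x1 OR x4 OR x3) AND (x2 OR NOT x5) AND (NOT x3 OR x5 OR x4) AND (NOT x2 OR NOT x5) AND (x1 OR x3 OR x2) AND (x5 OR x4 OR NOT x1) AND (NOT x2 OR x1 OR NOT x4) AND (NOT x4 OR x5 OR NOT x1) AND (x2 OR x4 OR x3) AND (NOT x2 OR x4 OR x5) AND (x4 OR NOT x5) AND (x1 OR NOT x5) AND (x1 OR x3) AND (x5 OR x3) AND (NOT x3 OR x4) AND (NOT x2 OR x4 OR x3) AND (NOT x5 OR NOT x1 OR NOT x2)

x1 ↦ false,  x2 ↦ false,  x3 ↦ true,  x4 ↦ true,  x5 ↦ false

Suppose x1 = false.
From the singleton clause (NOT x5), x5 = false.
From the singleton clause (x3), x3 = true.
From the singleton clause (x4), x4 = true.
From the singleton clause (NOT x2), x2 = false.
All clauses are satisfied.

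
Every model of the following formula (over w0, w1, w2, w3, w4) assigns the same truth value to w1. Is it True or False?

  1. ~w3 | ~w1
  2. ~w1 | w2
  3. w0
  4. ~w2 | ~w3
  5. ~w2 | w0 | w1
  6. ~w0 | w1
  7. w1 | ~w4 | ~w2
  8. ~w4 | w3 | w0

True

Suppose w1 = 0.
(w0) alone gives w0 = 1.
Now (~w0) is unsatisfied and unit — conflict.
So every satisfying assignment has w1 = True.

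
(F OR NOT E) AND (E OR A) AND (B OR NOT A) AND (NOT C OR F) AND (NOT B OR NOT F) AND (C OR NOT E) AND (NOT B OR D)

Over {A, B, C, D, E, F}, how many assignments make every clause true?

3

There are 2^6 = 64 truth assignments over (A, B, C, D, E, F).
Split on C. With C = true, the clauses containing C are satisfied and NOT C drops from the rest; 2 of the 2^5 = 32 assignments to the other variables satisfy what remains.
With C = false, by the same count on the reduced clause set, 1 assignment works.
(One model: A=F, B=F, C=T, D=F, E=T, F=T.)
Total: 2 + 1 = 3.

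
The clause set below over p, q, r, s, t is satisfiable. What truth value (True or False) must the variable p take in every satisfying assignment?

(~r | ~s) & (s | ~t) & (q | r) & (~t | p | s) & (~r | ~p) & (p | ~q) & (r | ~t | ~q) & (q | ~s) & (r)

False

Suppose p = 1.
(~r) alone gives r = 0.
Now (r) is unsatisfied and unit — conflict.
So every satisfying assignment has p = False.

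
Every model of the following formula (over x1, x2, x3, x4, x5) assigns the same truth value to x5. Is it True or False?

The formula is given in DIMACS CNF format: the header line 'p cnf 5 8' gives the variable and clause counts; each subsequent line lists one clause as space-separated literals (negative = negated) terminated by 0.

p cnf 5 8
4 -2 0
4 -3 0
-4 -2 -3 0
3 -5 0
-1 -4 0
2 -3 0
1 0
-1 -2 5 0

Suppose x5 = True.
(x3) alone gives x3 = True.
(x4) alone gives x4 = True.
(¬x2) alone gives x2 = False.
Now (x2) is unsatisfied and unit — conflict.
So every satisfying assignment has x5 = False.

False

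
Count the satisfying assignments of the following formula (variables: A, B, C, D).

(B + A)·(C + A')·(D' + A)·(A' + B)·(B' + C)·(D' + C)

There are 2^4 = 16 truth assignments over (A, B, C, D).
Check each against the 6 clauses (columns in the order A, B, C, D):
  F F F F  ✗ fails (B + A)
  F F F T  ✗ fails (B + A)
  F F T F  ✗ fails (B + A)
  F F T T  ✗ fails (B + A)
  F T F F  ✗ fails (B' + C)
  F T F T  ✗ fails (D' + A)
  F T T F  ✓ satisfies all
  F T T T  ✗ fails (D' + A)
  T F F F  ✗ fails (C + A')
  T F F T  ✗ fails (C + A')
  T F T F  ✗ fails (A' + B)
  T F T T  ✗ fails (A' + B)
  T T F F  ✗ fails (C + A')
  T T F T  ✗ fails (C + A')
  T T T F  ✓ satisfies all
  T T T T  ✓ satisfies all
3 of the 16 rows are models.

3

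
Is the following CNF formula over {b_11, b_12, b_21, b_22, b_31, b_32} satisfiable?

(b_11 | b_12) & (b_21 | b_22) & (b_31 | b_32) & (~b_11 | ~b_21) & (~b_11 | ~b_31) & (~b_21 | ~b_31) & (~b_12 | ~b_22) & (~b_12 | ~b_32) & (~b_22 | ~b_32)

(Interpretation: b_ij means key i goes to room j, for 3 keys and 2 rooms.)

No

Try b_11 = 1.
Unit clause (~b_21) forces b_21 = 0.
Unit clause (b_22) forces b_22 = 1.
Unit clause (~b_31) forces b_31 = 0.
Unit clause (b_32) forces b_32 = 1.
But (~b_32) is also a unit clause — contradiction.
So b_11 must be the other value — set b_11 = 0.
Unit clause (b_12) forces b_12 = 1.
Unit clause (~b_22) forces b_22 = 0.
Unit clause (b_21) forces b_21 = 1.
Unit clause (~b_31) forces b_31 = 0.
Unit clause (b_32) forces b_32 = 1.
But (~b_32) is also a unit clause — contradiction.
Either choice for b_11 ends in contradiction.
No assignment satisfies every clause.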